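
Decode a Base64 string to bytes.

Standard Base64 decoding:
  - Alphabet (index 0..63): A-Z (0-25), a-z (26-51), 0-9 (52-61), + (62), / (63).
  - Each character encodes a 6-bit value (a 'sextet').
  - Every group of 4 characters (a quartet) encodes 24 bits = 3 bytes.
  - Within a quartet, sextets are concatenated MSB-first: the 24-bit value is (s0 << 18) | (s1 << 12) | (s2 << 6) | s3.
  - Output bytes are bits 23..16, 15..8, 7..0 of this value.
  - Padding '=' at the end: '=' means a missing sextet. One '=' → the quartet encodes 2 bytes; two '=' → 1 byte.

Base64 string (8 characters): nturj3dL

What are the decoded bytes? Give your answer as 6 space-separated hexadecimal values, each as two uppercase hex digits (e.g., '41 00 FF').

After char 0 ('n'=39): chars_in_quartet=1 acc=0x27 bytes_emitted=0
After char 1 ('t'=45): chars_in_quartet=2 acc=0x9ED bytes_emitted=0
After char 2 ('u'=46): chars_in_quartet=3 acc=0x27B6E bytes_emitted=0
After char 3 ('r'=43): chars_in_quartet=4 acc=0x9EDBAB -> emit 9E DB AB, reset; bytes_emitted=3
After char 4 ('j'=35): chars_in_quartet=1 acc=0x23 bytes_emitted=3
After char 5 ('3'=55): chars_in_quartet=2 acc=0x8F7 bytes_emitted=3
After char 6 ('d'=29): chars_in_quartet=3 acc=0x23DDD bytes_emitted=3
After char 7 ('L'=11): chars_in_quartet=4 acc=0x8F774B -> emit 8F 77 4B, reset; bytes_emitted=6

Answer: 9E DB AB 8F 77 4B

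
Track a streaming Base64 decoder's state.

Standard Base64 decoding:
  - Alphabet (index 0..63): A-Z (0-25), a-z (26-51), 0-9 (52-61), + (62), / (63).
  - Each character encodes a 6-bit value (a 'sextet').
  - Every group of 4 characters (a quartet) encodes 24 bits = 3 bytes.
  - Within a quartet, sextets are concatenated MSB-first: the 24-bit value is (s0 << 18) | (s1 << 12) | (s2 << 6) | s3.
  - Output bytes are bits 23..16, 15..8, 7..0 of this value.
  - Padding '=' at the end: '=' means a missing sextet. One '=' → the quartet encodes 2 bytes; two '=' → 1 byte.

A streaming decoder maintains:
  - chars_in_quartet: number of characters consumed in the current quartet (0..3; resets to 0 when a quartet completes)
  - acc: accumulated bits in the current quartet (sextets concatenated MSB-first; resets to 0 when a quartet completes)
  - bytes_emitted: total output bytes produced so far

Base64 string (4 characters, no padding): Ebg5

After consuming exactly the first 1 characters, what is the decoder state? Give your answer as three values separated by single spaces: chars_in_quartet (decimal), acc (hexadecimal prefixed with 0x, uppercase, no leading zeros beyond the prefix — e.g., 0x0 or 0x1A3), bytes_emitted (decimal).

After char 0 ('E'=4): chars_in_quartet=1 acc=0x4 bytes_emitted=0

Answer: 1 0x4 0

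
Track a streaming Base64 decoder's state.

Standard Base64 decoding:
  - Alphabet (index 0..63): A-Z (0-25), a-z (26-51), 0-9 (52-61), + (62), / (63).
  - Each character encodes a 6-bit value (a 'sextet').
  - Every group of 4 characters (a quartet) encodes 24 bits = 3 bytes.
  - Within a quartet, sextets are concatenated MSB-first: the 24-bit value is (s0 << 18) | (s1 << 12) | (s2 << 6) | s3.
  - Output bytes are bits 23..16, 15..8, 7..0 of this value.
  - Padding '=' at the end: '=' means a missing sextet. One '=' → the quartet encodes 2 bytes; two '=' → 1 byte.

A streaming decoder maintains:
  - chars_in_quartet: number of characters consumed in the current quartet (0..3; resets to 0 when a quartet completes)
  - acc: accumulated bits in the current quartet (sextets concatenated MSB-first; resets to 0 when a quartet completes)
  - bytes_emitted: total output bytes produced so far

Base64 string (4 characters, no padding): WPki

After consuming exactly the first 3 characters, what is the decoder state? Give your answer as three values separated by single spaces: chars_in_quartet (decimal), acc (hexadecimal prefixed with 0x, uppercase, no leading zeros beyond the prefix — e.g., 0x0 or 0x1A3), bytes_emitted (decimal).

Answer: 3 0x163E4 0

Derivation:
After char 0 ('W'=22): chars_in_quartet=1 acc=0x16 bytes_emitted=0
After char 1 ('P'=15): chars_in_quartet=2 acc=0x58F bytes_emitted=0
After char 2 ('k'=36): chars_in_quartet=3 acc=0x163E4 bytes_emitted=0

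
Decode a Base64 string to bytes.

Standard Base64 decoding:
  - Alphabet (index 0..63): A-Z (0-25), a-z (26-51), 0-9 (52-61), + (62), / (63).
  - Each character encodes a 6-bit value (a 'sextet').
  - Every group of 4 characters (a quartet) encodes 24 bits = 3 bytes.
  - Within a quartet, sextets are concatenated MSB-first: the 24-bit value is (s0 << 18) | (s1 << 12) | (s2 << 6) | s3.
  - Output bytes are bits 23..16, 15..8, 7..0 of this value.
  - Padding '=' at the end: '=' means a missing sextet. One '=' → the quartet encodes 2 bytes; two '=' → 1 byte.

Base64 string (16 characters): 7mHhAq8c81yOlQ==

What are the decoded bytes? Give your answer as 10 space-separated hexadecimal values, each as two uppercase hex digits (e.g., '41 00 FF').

Answer: EE 61 E1 02 AF 1C F3 5C 8E 95

Derivation:
After char 0 ('7'=59): chars_in_quartet=1 acc=0x3B bytes_emitted=0
After char 1 ('m'=38): chars_in_quartet=2 acc=0xEE6 bytes_emitted=0
After char 2 ('H'=7): chars_in_quartet=3 acc=0x3B987 bytes_emitted=0
After char 3 ('h'=33): chars_in_quartet=4 acc=0xEE61E1 -> emit EE 61 E1, reset; bytes_emitted=3
After char 4 ('A'=0): chars_in_quartet=1 acc=0x0 bytes_emitted=3
After char 5 ('q'=42): chars_in_quartet=2 acc=0x2A bytes_emitted=3
After char 6 ('8'=60): chars_in_quartet=3 acc=0xABC bytes_emitted=3
After char 7 ('c'=28): chars_in_quartet=4 acc=0x2AF1C -> emit 02 AF 1C, reset; bytes_emitted=6
After char 8 ('8'=60): chars_in_quartet=1 acc=0x3C bytes_emitted=6
After char 9 ('1'=53): chars_in_quartet=2 acc=0xF35 bytes_emitted=6
After char 10 ('y'=50): chars_in_quartet=3 acc=0x3CD72 bytes_emitted=6
After char 11 ('O'=14): chars_in_quartet=4 acc=0xF35C8E -> emit F3 5C 8E, reset; bytes_emitted=9
After char 12 ('l'=37): chars_in_quartet=1 acc=0x25 bytes_emitted=9
After char 13 ('Q'=16): chars_in_quartet=2 acc=0x950 bytes_emitted=9
Padding '==': partial quartet acc=0x950 -> emit 95; bytes_emitted=10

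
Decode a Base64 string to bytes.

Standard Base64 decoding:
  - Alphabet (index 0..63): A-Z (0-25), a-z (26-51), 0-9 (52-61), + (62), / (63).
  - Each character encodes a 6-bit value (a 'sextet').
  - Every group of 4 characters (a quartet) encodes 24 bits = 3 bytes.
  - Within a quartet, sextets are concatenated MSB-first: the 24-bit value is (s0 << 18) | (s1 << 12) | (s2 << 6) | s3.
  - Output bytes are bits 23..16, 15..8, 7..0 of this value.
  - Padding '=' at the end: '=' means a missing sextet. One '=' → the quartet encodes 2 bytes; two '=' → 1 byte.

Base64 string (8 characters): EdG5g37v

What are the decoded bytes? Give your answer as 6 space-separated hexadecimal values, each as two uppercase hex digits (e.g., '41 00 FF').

Answer: 11 D1 B9 83 7E EF

Derivation:
After char 0 ('E'=4): chars_in_quartet=1 acc=0x4 bytes_emitted=0
After char 1 ('d'=29): chars_in_quartet=2 acc=0x11D bytes_emitted=0
After char 2 ('G'=6): chars_in_quartet=3 acc=0x4746 bytes_emitted=0
After char 3 ('5'=57): chars_in_quartet=4 acc=0x11D1B9 -> emit 11 D1 B9, reset; bytes_emitted=3
After char 4 ('g'=32): chars_in_quartet=1 acc=0x20 bytes_emitted=3
After char 5 ('3'=55): chars_in_quartet=2 acc=0x837 bytes_emitted=3
After char 6 ('7'=59): chars_in_quartet=3 acc=0x20DFB bytes_emitted=3
After char 7 ('v'=47): chars_in_quartet=4 acc=0x837EEF -> emit 83 7E EF, reset; bytes_emitted=6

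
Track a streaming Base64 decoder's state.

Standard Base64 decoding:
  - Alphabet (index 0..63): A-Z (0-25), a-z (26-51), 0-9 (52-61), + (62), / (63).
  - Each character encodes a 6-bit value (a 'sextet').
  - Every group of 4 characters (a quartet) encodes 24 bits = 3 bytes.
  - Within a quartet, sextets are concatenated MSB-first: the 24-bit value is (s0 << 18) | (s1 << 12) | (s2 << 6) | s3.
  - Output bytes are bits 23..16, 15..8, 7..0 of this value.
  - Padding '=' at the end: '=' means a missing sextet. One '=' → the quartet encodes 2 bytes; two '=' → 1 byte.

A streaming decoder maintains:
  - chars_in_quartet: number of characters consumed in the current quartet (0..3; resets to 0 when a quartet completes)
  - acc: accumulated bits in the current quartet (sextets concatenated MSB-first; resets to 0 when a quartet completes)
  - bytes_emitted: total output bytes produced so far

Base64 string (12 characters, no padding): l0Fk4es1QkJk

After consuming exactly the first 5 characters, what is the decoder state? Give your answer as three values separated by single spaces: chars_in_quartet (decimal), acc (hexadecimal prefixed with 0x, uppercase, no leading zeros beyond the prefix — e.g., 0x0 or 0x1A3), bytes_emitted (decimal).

After char 0 ('l'=37): chars_in_quartet=1 acc=0x25 bytes_emitted=0
After char 1 ('0'=52): chars_in_quartet=2 acc=0x974 bytes_emitted=0
After char 2 ('F'=5): chars_in_quartet=3 acc=0x25D05 bytes_emitted=0
After char 3 ('k'=36): chars_in_quartet=4 acc=0x974164 -> emit 97 41 64, reset; bytes_emitted=3
After char 4 ('4'=56): chars_in_quartet=1 acc=0x38 bytes_emitted=3

Answer: 1 0x38 3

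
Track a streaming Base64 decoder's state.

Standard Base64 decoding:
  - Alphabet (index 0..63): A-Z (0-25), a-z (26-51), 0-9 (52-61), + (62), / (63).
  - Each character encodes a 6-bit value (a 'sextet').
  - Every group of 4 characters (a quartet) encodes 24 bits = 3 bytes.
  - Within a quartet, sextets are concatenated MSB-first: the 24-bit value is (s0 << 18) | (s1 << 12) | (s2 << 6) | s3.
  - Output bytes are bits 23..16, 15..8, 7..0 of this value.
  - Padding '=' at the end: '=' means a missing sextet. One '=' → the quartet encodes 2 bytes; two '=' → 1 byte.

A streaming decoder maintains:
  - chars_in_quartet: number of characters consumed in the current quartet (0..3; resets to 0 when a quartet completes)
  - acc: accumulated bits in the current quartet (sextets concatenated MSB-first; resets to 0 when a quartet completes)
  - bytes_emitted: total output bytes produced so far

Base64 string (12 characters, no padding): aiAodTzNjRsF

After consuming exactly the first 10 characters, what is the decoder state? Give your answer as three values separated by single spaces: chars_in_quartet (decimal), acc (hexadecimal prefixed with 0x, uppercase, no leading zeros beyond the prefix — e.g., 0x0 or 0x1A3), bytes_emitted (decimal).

Answer: 2 0x8D1 6

Derivation:
After char 0 ('a'=26): chars_in_quartet=1 acc=0x1A bytes_emitted=0
After char 1 ('i'=34): chars_in_quartet=2 acc=0x6A2 bytes_emitted=0
After char 2 ('A'=0): chars_in_quartet=3 acc=0x1A880 bytes_emitted=0
After char 3 ('o'=40): chars_in_quartet=4 acc=0x6A2028 -> emit 6A 20 28, reset; bytes_emitted=3
After char 4 ('d'=29): chars_in_quartet=1 acc=0x1D bytes_emitted=3
After char 5 ('T'=19): chars_in_quartet=2 acc=0x753 bytes_emitted=3
After char 6 ('z'=51): chars_in_quartet=3 acc=0x1D4F3 bytes_emitted=3
After char 7 ('N'=13): chars_in_quartet=4 acc=0x753CCD -> emit 75 3C CD, reset; bytes_emitted=6
After char 8 ('j'=35): chars_in_quartet=1 acc=0x23 bytes_emitted=6
After char 9 ('R'=17): chars_in_quartet=2 acc=0x8D1 bytes_emitted=6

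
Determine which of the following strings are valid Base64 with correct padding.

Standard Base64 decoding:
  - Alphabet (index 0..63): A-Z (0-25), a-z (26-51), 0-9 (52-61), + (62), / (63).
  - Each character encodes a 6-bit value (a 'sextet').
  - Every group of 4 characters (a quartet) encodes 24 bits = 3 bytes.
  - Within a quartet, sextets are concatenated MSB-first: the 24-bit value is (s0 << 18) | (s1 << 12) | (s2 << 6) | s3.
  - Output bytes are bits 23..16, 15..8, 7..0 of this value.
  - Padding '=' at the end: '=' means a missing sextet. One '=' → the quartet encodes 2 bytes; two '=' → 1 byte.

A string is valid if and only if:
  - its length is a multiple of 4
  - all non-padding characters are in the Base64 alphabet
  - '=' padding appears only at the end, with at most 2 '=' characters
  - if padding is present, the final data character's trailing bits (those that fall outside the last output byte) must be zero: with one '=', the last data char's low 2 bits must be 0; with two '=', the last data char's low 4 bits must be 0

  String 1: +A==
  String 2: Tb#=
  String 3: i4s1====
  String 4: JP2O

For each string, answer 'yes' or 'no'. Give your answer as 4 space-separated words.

String 1: '+A==' → valid
String 2: 'Tb#=' → invalid (bad char(s): ['#'])
String 3: 'i4s1====' → invalid (4 pad chars (max 2))
String 4: 'JP2O' → valid

Answer: yes no no yes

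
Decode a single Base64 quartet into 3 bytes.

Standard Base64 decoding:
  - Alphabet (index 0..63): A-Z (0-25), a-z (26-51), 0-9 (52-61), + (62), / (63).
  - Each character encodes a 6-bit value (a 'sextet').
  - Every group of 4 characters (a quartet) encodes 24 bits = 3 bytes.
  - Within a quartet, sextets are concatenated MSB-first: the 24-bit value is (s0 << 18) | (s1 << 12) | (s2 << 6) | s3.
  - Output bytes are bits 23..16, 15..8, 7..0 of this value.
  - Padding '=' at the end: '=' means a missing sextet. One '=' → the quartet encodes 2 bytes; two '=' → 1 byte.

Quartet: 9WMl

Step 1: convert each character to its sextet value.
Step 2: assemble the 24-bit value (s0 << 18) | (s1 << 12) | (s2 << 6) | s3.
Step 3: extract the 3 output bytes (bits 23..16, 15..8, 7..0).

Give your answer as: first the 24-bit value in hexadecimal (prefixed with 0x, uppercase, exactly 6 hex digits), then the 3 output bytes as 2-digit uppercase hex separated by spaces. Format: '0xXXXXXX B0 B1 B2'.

Answer: 0xF56325 F5 63 25

Derivation:
Sextets: 9=61, W=22, M=12, l=37
24-bit: (61<<18) | (22<<12) | (12<<6) | 37
      = 0xF40000 | 0x016000 | 0x000300 | 0x000025
      = 0xF56325
Bytes: (v>>16)&0xFF=F5, (v>>8)&0xFF=63, v&0xFF=25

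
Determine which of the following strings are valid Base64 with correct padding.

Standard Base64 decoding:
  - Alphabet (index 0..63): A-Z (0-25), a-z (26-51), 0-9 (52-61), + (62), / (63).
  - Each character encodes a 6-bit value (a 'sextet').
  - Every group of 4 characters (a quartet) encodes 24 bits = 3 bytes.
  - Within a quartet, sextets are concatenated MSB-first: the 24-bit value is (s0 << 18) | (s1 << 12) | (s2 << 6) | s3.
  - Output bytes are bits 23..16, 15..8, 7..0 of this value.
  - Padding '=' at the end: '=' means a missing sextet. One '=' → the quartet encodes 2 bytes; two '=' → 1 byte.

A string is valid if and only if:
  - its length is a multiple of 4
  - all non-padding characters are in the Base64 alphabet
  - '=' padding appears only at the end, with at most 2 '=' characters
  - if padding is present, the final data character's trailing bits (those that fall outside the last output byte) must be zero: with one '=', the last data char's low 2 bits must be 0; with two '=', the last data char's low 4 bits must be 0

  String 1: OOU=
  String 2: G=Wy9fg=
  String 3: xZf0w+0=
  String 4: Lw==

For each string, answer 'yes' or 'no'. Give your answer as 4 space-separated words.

Answer: yes no yes yes

Derivation:
String 1: 'OOU=' → valid
String 2: 'G=Wy9fg=' → invalid (bad char(s): ['=']; '=' in middle)
String 3: 'xZf0w+0=' → valid
String 4: 'Lw==' → valid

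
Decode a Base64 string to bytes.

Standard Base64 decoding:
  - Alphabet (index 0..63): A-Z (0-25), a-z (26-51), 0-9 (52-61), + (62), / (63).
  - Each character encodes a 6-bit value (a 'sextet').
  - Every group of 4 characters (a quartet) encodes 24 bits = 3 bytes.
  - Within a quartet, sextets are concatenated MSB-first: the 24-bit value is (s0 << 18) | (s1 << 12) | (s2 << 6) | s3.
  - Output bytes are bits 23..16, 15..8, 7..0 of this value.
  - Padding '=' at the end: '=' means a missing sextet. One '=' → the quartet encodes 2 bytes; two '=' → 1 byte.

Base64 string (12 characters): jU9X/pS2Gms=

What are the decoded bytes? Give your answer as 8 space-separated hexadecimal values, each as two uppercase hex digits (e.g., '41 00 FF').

Answer: 8D 4F 57 FE 94 B6 1A 6B

Derivation:
After char 0 ('j'=35): chars_in_quartet=1 acc=0x23 bytes_emitted=0
After char 1 ('U'=20): chars_in_quartet=2 acc=0x8D4 bytes_emitted=0
After char 2 ('9'=61): chars_in_quartet=3 acc=0x2353D bytes_emitted=0
After char 3 ('X'=23): chars_in_quartet=4 acc=0x8D4F57 -> emit 8D 4F 57, reset; bytes_emitted=3
After char 4 ('/'=63): chars_in_quartet=1 acc=0x3F bytes_emitted=3
After char 5 ('p'=41): chars_in_quartet=2 acc=0xFE9 bytes_emitted=3
After char 6 ('S'=18): chars_in_quartet=3 acc=0x3FA52 bytes_emitted=3
After char 7 ('2'=54): chars_in_quartet=4 acc=0xFE94B6 -> emit FE 94 B6, reset; bytes_emitted=6
After char 8 ('G'=6): chars_in_quartet=1 acc=0x6 bytes_emitted=6
After char 9 ('m'=38): chars_in_quartet=2 acc=0x1A6 bytes_emitted=6
After char 10 ('s'=44): chars_in_quartet=3 acc=0x69AC bytes_emitted=6
Padding '=': partial quartet acc=0x69AC -> emit 1A 6B; bytes_emitted=8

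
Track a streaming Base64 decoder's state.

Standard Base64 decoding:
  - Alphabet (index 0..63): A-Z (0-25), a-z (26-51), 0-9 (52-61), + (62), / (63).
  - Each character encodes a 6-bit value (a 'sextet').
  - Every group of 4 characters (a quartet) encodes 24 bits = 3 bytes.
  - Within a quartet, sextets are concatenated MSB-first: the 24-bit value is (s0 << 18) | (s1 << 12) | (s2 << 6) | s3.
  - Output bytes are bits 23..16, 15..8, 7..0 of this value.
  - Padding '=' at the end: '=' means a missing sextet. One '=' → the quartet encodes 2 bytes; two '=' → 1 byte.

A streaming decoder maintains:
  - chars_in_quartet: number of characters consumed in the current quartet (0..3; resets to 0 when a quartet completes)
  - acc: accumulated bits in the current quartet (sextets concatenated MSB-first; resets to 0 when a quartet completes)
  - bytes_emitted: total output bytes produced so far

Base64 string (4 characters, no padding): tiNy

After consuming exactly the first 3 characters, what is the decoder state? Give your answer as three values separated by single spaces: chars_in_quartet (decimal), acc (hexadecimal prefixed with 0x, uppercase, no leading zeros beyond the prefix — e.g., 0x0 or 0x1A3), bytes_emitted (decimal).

Answer: 3 0x2D88D 0

Derivation:
After char 0 ('t'=45): chars_in_quartet=1 acc=0x2D bytes_emitted=0
After char 1 ('i'=34): chars_in_quartet=2 acc=0xB62 bytes_emitted=0
After char 2 ('N'=13): chars_in_quartet=3 acc=0x2D88D bytes_emitted=0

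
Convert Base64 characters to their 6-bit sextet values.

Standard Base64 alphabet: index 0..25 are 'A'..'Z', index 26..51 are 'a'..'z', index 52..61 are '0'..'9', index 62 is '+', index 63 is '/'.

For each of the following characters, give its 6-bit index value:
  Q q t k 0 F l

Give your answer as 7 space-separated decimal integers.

'Q': A..Z range, ord('Q') − ord('A') = 16
'q': a..z range, 26 + ord('q') − ord('a') = 42
't': a..z range, 26 + ord('t') − ord('a') = 45
'k': a..z range, 26 + ord('k') − ord('a') = 36
'0': 0..9 range, 52 + ord('0') − ord('0') = 52
'F': A..Z range, ord('F') − ord('A') = 5
'l': a..z range, 26 + ord('l') − ord('a') = 37

Answer: 16 42 45 36 52 5 37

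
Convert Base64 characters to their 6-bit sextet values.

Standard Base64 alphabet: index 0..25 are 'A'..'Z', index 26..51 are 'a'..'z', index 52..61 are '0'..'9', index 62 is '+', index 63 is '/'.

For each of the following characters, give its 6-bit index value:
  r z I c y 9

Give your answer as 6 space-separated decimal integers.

Answer: 43 51 8 28 50 61

Derivation:
'r': a..z range, 26 + ord('r') − ord('a') = 43
'z': a..z range, 26 + ord('z') − ord('a') = 51
'I': A..Z range, ord('I') − ord('A') = 8
'c': a..z range, 26 + ord('c') − ord('a') = 28
'y': a..z range, 26 + ord('y') − ord('a') = 50
'9': 0..9 range, 52 + ord('9') − ord('0') = 61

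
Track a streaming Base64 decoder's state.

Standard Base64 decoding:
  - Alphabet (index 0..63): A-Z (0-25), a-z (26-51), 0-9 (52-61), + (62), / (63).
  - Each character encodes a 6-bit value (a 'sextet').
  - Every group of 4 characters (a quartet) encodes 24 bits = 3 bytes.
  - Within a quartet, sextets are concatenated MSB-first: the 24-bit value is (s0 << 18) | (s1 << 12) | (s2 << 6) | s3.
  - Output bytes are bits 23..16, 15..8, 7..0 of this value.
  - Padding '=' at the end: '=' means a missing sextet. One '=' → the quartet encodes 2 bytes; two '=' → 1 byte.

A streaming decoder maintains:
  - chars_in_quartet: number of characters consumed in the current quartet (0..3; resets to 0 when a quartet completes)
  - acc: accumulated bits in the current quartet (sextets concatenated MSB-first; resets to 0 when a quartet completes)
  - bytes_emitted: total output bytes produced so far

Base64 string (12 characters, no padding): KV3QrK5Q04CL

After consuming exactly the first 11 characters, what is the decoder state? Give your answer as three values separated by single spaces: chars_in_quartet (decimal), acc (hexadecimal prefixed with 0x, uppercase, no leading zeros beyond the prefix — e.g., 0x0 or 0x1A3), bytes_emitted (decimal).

Answer: 3 0x34E02 6

Derivation:
After char 0 ('K'=10): chars_in_quartet=1 acc=0xA bytes_emitted=0
After char 1 ('V'=21): chars_in_quartet=2 acc=0x295 bytes_emitted=0
After char 2 ('3'=55): chars_in_quartet=3 acc=0xA577 bytes_emitted=0
After char 3 ('Q'=16): chars_in_quartet=4 acc=0x295DD0 -> emit 29 5D D0, reset; bytes_emitted=3
After char 4 ('r'=43): chars_in_quartet=1 acc=0x2B bytes_emitted=3
After char 5 ('K'=10): chars_in_quartet=2 acc=0xACA bytes_emitted=3
After char 6 ('5'=57): chars_in_quartet=3 acc=0x2B2B9 bytes_emitted=3
After char 7 ('Q'=16): chars_in_quartet=4 acc=0xACAE50 -> emit AC AE 50, reset; bytes_emitted=6
After char 8 ('0'=52): chars_in_quartet=1 acc=0x34 bytes_emitted=6
After char 9 ('4'=56): chars_in_quartet=2 acc=0xD38 bytes_emitted=6
After char 10 ('C'=2): chars_in_quartet=3 acc=0x34E02 bytes_emitted=6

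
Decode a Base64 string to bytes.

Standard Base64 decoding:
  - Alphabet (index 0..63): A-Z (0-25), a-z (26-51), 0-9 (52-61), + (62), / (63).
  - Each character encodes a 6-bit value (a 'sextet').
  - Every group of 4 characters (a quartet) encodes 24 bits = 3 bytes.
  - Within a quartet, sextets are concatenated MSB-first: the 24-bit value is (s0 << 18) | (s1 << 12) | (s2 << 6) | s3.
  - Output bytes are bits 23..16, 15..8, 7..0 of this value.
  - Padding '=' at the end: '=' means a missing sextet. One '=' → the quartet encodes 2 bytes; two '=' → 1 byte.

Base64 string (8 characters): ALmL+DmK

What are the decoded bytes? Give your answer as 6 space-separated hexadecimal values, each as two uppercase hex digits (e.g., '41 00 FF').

After char 0 ('A'=0): chars_in_quartet=1 acc=0x0 bytes_emitted=0
After char 1 ('L'=11): chars_in_quartet=2 acc=0xB bytes_emitted=0
After char 2 ('m'=38): chars_in_quartet=3 acc=0x2E6 bytes_emitted=0
After char 3 ('L'=11): chars_in_quartet=4 acc=0xB98B -> emit 00 B9 8B, reset; bytes_emitted=3
After char 4 ('+'=62): chars_in_quartet=1 acc=0x3E bytes_emitted=3
After char 5 ('D'=3): chars_in_quartet=2 acc=0xF83 bytes_emitted=3
After char 6 ('m'=38): chars_in_quartet=3 acc=0x3E0E6 bytes_emitted=3
After char 7 ('K'=10): chars_in_quartet=4 acc=0xF8398A -> emit F8 39 8A, reset; bytes_emitted=6

Answer: 00 B9 8B F8 39 8A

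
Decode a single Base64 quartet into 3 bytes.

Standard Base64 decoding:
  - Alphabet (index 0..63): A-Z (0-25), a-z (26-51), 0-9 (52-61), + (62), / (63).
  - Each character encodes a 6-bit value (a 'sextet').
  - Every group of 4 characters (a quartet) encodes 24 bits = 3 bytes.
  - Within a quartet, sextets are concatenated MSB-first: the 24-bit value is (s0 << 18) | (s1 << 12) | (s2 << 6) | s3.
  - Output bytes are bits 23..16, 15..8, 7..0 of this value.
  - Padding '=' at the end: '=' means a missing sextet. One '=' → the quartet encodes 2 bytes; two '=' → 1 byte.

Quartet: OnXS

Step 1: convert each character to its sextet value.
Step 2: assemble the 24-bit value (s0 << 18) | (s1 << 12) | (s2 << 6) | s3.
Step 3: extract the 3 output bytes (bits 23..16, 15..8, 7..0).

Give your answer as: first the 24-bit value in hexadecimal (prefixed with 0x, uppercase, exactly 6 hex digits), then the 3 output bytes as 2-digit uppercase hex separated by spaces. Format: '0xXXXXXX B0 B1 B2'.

Sextets: O=14, n=39, X=23, S=18
24-bit: (14<<18) | (39<<12) | (23<<6) | 18
      = 0x380000 | 0x027000 | 0x0005C0 | 0x000012
      = 0x3A75D2
Bytes: (v>>16)&0xFF=3A, (v>>8)&0xFF=75, v&0xFF=D2

Answer: 0x3A75D2 3A 75 D2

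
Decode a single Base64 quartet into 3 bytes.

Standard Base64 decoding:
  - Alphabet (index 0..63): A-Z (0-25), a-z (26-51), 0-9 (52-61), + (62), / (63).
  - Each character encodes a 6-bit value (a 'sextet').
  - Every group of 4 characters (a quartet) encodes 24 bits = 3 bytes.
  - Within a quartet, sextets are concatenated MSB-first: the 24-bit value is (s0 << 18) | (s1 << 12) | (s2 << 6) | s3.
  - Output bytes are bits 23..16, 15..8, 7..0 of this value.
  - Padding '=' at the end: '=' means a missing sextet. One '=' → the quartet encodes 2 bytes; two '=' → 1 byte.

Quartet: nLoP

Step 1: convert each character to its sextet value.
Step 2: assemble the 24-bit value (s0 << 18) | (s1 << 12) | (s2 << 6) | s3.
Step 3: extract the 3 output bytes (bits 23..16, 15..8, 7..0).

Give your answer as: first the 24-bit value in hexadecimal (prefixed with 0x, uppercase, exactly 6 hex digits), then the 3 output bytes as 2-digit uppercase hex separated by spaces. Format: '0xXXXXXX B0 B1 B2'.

Answer: 0x9CBA0F 9C BA 0F

Derivation:
Sextets: n=39, L=11, o=40, P=15
24-bit: (39<<18) | (11<<12) | (40<<6) | 15
      = 0x9C0000 | 0x00B000 | 0x000A00 | 0x00000F
      = 0x9CBA0F
Bytes: (v>>16)&0xFF=9C, (v>>8)&0xFF=BA, v&0xFF=0F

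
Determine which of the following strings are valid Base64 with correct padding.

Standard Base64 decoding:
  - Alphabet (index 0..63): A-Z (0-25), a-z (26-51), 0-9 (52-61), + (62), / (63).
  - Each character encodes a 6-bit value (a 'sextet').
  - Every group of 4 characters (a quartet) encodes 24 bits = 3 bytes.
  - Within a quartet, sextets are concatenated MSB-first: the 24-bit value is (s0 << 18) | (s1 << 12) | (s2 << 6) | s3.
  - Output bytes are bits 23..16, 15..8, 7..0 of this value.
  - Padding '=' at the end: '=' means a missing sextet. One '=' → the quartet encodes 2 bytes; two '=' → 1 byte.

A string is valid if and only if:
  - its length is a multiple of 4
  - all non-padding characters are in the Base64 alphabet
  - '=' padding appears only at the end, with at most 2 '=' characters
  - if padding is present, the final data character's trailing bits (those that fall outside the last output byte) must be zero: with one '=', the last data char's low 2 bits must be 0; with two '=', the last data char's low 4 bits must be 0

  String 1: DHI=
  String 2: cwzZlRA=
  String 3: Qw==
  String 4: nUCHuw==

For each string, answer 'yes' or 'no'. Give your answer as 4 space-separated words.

String 1: 'DHI=' → valid
String 2: 'cwzZlRA=' → valid
String 3: 'Qw==' → valid
String 4: 'nUCHuw==' → valid

Answer: yes yes yes yes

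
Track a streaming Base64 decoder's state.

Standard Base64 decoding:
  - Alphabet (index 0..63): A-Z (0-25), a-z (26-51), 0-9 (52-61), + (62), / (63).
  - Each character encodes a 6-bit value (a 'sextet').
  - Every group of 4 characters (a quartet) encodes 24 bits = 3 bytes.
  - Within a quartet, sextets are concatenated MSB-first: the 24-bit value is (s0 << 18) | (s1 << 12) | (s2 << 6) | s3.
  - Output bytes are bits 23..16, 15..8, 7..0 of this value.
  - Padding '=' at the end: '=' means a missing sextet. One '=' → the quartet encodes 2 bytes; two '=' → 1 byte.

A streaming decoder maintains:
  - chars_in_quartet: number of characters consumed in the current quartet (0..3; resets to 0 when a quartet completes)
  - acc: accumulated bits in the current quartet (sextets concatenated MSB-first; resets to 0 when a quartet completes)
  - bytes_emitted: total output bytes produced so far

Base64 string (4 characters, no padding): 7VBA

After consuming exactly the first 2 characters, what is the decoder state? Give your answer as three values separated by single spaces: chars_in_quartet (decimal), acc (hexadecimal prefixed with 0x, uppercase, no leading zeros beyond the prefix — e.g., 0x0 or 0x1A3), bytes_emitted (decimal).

After char 0 ('7'=59): chars_in_quartet=1 acc=0x3B bytes_emitted=0
After char 1 ('V'=21): chars_in_quartet=2 acc=0xED5 bytes_emitted=0

Answer: 2 0xED5 0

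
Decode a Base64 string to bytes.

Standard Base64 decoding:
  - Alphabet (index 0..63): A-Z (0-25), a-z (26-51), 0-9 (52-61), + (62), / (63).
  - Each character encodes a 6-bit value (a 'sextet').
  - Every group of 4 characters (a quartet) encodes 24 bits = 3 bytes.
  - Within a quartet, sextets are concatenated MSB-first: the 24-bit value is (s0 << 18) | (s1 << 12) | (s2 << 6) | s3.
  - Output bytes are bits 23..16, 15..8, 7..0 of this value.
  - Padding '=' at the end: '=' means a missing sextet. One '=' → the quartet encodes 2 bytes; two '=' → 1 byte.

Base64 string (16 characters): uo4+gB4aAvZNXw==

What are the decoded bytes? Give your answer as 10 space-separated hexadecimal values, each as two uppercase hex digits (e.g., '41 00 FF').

After char 0 ('u'=46): chars_in_quartet=1 acc=0x2E bytes_emitted=0
After char 1 ('o'=40): chars_in_quartet=2 acc=0xBA8 bytes_emitted=0
After char 2 ('4'=56): chars_in_quartet=3 acc=0x2EA38 bytes_emitted=0
After char 3 ('+'=62): chars_in_quartet=4 acc=0xBA8E3E -> emit BA 8E 3E, reset; bytes_emitted=3
After char 4 ('g'=32): chars_in_quartet=1 acc=0x20 bytes_emitted=3
After char 5 ('B'=1): chars_in_quartet=2 acc=0x801 bytes_emitted=3
After char 6 ('4'=56): chars_in_quartet=3 acc=0x20078 bytes_emitted=3
After char 7 ('a'=26): chars_in_quartet=4 acc=0x801E1A -> emit 80 1E 1A, reset; bytes_emitted=6
After char 8 ('A'=0): chars_in_quartet=1 acc=0x0 bytes_emitted=6
After char 9 ('v'=47): chars_in_quartet=2 acc=0x2F bytes_emitted=6
After char 10 ('Z'=25): chars_in_quartet=3 acc=0xBD9 bytes_emitted=6
After char 11 ('N'=13): chars_in_quartet=4 acc=0x2F64D -> emit 02 F6 4D, reset; bytes_emitted=9
After char 12 ('X'=23): chars_in_quartet=1 acc=0x17 bytes_emitted=9
After char 13 ('w'=48): chars_in_quartet=2 acc=0x5F0 bytes_emitted=9
Padding '==': partial quartet acc=0x5F0 -> emit 5F; bytes_emitted=10

Answer: BA 8E 3E 80 1E 1A 02 F6 4D 5F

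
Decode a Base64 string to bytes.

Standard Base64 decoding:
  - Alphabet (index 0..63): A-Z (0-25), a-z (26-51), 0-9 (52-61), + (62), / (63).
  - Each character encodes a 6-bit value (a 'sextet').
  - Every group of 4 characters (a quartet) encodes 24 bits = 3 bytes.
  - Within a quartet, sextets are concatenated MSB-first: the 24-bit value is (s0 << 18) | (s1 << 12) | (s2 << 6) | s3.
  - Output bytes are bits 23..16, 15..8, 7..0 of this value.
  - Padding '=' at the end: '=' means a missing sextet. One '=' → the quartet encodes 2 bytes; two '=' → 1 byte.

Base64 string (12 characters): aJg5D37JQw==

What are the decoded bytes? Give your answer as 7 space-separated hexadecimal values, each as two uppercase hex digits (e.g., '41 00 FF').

After char 0 ('a'=26): chars_in_quartet=1 acc=0x1A bytes_emitted=0
After char 1 ('J'=9): chars_in_quartet=2 acc=0x689 bytes_emitted=0
After char 2 ('g'=32): chars_in_quartet=3 acc=0x1A260 bytes_emitted=0
After char 3 ('5'=57): chars_in_quartet=4 acc=0x689839 -> emit 68 98 39, reset; bytes_emitted=3
After char 4 ('D'=3): chars_in_quartet=1 acc=0x3 bytes_emitted=3
After char 5 ('3'=55): chars_in_quartet=2 acc=0xF7 bytes_emitted=3
After char 6 ('7'=59): chars_in_quartet=3 acc=0x3DFB bytes_emitted=3
After char 7 ('J'=9): chars_in_quartet=4 acc=0xF7EC9 -> emit 0F 7E C9, reset; bytes_emitted=6
After char 8 ('Q'=16): chars_in_quartet=1 acc=0x10 bytes_emitted=6
After char 9 ('w'=48): chars_in_quartet=2 acc=0x430 bytes_emitted=6
Padding '==': partial quartet acc=0x430 -> emit 43; bytes_emitted=7

Answer: 68 98 39 0F 7E C9 43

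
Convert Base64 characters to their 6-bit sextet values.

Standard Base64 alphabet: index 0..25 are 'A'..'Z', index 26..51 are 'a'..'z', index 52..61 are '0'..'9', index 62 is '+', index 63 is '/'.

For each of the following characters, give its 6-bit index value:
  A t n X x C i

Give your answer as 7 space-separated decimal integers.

Answer: 0 45 39 23 49 2 34

Derivation:
'A': A..Z range, ord('A') − ord('A') = 0
't': a..z range, 26 + ord('t') − ord('a') = 45
'n': a..z range, 26 + ord('n') − ord('a') = 39
'X': A..Z range, ord('X') − ord('A') = 23
'x': a..z range, 26 + ord('x') − ord('a') = 49
'C': A..Z range, ord('C') − ord('A') = 2
'i': a..z range, 26 + ord('i') − ord('a') = 34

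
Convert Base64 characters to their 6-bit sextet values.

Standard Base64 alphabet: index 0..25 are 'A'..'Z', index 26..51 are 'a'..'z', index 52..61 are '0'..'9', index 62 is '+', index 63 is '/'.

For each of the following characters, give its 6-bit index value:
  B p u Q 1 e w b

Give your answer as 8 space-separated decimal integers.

Answer: 1 41 46 16 53 30 48 27

Derivation:
'B': A..Z range, ord('B') − ord('A') = 1
'p': a..z range, 26 + ord('p') − ord('a') = 41
'u': a..z range, 26 + ord('u') − ord('a') = 46
'Q': A..Z range, ord('Q') − ord('A') = 16
'1': 0..9 range, 52 + ord('1') − ord('0') = 53
'e': a..z range, 26 + ord('e') − ord('a') = 30
'w': a..z range, 26 + ord('w') − ord('a') = 48
'b': a..z range, 26 + ord('b') − ord('a') = 27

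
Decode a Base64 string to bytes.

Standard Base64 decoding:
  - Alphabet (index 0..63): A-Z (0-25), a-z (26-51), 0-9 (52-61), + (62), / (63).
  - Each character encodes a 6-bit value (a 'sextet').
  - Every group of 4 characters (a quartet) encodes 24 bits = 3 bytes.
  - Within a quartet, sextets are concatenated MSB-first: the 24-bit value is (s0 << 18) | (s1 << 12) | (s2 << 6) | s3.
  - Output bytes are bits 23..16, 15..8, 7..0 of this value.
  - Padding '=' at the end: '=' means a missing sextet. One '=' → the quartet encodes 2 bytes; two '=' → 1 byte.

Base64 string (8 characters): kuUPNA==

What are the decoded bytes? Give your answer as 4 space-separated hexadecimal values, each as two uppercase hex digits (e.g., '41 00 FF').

After char 0 ('k'=36): chars_in_quartet=1 acc=0x24 bytes_emitted=0
After char 1 ('u'=46): chars_in_quartet=2 acc=0x92E bytes_emitted=0
After char 2 ('U'=20): chars_in_quartet=3 acc=0x24B94 bytes_emitted=0
After char 3 ('P'=15): chars_in_quartet=4 acc=0x92E50F -> emit 92 E5 0F, reset; bytes_emitted=3
After char 4 ('N'=13): chars_in_quartet=1 acc=0xD bytes_emitted=3
After char 5 ('A'=0): chars_in_quartet=2 acc=0x340 bytes_emitted=3
Padding '==': partial quartet acc=0x340 -> emit 34; bytes_emitted=4

Answer: 92 E5 0F 34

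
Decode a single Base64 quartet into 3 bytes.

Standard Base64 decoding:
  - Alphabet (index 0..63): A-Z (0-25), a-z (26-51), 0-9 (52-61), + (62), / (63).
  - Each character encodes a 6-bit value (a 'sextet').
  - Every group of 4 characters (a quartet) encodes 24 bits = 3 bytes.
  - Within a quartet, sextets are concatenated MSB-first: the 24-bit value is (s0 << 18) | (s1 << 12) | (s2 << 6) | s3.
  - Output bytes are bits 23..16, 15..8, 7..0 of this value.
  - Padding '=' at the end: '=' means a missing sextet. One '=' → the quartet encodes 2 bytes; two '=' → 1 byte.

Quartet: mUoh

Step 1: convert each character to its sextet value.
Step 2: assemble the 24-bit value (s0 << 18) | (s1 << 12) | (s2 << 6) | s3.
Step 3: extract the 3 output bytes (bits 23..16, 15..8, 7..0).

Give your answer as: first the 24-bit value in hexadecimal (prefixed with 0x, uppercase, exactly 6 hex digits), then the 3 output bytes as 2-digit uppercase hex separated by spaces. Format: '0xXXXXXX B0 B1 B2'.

Answer: 0x994A21 99 4A 21

Derivation:
Sextets: m=38, U=20, o=40, h=33
24-bit: (38<<18) | (20<<12) | (40<<6) | 33
      = 0x980000 | 0x014000 | 0x000A00 | 0x000021
      = 0x994A21
Bytes: (v>>16)&0xFF=99, (v>>8)&0xFF=4A, v&0xFF=21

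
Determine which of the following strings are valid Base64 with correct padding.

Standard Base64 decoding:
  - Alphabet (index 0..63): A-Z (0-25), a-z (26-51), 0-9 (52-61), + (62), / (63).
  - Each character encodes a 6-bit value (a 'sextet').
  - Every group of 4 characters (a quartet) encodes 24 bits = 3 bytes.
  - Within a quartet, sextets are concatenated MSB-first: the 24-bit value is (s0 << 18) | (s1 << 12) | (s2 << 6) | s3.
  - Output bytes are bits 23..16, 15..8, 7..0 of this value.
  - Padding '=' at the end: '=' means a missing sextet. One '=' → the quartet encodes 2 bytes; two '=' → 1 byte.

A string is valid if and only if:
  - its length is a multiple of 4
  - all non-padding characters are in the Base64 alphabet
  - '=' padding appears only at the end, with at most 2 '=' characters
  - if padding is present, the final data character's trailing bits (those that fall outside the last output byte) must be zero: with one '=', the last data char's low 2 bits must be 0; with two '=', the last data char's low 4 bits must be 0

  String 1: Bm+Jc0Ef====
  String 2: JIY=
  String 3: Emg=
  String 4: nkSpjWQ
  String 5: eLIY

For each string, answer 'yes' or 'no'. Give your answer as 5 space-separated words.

Answer: no yes yes no yes

Derivation:
String 1: 'Bm+Jc0Ef====' → invalid (4 pad chars (max 2))
String 2: 'JIY=' → valid
String 3: 'Emg=' → valid
String 4: 'nkSpjWQ' → invalid (len=7 not mult of 4)
String 5: 'eLIY' → valid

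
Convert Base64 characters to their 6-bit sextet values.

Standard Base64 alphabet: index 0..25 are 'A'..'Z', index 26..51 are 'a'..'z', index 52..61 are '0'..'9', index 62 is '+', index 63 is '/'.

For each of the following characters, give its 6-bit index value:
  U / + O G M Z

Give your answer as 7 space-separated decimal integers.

Answer: 20 63 62 14 6 12 25

Derivation:
'U': A..Z range, ord('U') − ord('A') = 20
'/': index 63
'+': index 62
'O': A..Z range, ord('O') − ord('A') = 14
'G': A..Z range, ord('G') − ord('A') = 6
'M': A..Z range, ord('M') − ord('A') = 12
'Z': A..Z range, ord('Z') − ord('A') = 25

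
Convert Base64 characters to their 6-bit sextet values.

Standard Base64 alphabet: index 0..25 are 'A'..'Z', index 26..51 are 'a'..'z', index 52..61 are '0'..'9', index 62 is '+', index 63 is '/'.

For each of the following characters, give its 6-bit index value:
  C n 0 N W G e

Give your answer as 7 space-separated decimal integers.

'C': A..Z range, ord('C') − ord('A') = 2
'n': a..z range, 26 + ord('n') − ord('a') = 39
'0': 0..9 range, 52 + ord('0') − ord('0') = 52
'N': A..Z range, ord('N') − ord('A') = 13
'W': A..Z range, ord('W') − ord('A') = 22
'G': A..Z range, ord('G') − ord('A') = 6
'e': a..z range, 26 + ord('e') − ord('a') = 30

Answer: 2 39 52 13 22 6 30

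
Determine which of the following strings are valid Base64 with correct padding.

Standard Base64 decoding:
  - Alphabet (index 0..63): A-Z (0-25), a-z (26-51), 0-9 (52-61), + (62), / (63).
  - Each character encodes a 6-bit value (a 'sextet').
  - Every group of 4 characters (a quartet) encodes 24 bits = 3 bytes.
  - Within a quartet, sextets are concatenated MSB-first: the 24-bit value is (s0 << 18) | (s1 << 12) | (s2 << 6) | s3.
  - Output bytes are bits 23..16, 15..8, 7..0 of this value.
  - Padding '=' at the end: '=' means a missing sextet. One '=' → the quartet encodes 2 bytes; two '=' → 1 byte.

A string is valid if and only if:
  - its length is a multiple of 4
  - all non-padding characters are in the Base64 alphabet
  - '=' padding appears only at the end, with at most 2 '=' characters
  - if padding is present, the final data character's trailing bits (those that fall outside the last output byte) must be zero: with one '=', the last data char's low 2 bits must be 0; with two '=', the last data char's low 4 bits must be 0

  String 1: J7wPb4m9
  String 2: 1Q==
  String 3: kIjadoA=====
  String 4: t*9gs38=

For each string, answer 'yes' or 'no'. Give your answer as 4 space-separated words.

Answer: yes yes no no

Derivation:
String 1: 'J7wPb4m9' → valid
String 2: '1Q==' → valid
String 3: 'kIjadoA=====' → invalid (5 pad chars (max 2))
String 4: 't*9gs38=' → invalid (bad char(s): ['*'])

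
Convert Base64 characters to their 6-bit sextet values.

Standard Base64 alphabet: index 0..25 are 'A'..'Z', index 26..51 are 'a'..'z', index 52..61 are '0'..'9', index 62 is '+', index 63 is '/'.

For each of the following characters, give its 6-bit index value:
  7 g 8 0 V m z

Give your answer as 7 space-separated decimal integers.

'7': 0..9 range, 52 + ord('7') − ord('0') = 59
'g': a..z range, 26 + ord('g') − ord('a') = 32
'8': 0..9 range, 52 + ord('8') − ord('0') = 60
'0': 0..9 range, 52 + ord('0') − ord('0') = 52
'V': A..Z range, ord('V') − ord('A') = 21
'm': a..z range, 26 + ord('m') − ord('a') = 38
'z': a..z range, 26 + ord('z') − ord('a') = 51

Answer: 59 32 60 52 21 38 51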